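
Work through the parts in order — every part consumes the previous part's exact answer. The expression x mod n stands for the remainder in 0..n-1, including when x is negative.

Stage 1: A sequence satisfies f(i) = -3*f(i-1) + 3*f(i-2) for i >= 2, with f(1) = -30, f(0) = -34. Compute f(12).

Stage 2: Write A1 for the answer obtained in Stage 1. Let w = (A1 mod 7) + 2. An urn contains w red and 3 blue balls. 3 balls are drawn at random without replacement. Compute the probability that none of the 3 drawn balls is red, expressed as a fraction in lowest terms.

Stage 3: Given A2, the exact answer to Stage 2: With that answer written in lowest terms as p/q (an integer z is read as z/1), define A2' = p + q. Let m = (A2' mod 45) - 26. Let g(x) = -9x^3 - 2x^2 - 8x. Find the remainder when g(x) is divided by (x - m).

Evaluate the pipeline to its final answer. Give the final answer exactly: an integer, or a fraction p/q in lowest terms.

-1215

Stage 1: f(2) = -3*(-30) + 3*(-34) = -12; iterating: f(2)=-12, f(3)=-54, f(4)=126, f(5)=-540, f(6)=1998, f(7)=-7614, f(8)=28836, f(9)=-109350, f(10)=414558, f(11)=-1571724, f(12)=5958846; answer 5958846
Stage 2: A1 = 5958846; w = 7; total draws C(10,3) = 120; favorable C(3,3) = 1; P = 1/120; answer 1/120
Stage 3: A2 = 1/120; threaded value p + q = 121; m = 5; remainder = value at the root: -9*(5)^3 - 2*(5)^2 - 8*(5)^1 = (-1125) + (-50) + (-40) = -1215; answer -1215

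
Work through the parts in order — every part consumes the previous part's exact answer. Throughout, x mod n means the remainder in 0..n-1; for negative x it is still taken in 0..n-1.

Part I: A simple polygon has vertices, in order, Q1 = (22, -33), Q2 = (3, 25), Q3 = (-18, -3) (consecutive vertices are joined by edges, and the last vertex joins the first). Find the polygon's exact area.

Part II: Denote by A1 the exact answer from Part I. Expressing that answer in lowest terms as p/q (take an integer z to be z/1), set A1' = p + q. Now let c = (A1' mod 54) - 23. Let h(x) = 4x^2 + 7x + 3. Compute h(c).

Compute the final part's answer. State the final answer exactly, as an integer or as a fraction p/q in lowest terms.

Part I: cross terms: (22*25 - 3*-33)=649, (3*-3 - -18*25)=441, (-18*-33 - 22*-3)=660; twice the area = |1750| = 1750; area = 875; answer 875
Part II: A1 = 875; threaded value p + q = 876; c = -11; 4*(-11)^2 + 7*(-11)^1 + 3 = (484) + (-77) + (3) = 410; answer 410

410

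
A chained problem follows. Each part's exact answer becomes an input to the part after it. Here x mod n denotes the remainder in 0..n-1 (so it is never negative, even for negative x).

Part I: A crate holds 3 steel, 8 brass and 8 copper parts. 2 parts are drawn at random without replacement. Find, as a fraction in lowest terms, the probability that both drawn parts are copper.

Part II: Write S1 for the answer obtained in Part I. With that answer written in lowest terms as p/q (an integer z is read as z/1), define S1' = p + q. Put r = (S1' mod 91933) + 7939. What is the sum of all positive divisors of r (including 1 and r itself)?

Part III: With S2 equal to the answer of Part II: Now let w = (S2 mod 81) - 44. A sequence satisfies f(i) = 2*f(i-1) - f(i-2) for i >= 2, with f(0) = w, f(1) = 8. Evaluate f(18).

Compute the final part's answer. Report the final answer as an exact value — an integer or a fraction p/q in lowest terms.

Part I: total draws C(19,2) = 171; favorable C(8,2) = 28; P = 28/171; answer 28/171
Part II: S1 = 28/171; threaded value p + q = 199; r = 8138; 8138 = 2 * 13 * 313; sigma = (1 + 2) * (1 + 13) * (1 + 313) = 3 * 14 * 314 = 13188; answer 13188
Part III: S2 = 13188; w = 22; f(2) = 2*(8) - 1*(22) = -6; iterating: f(2)=-6, f(3)=-20, f(4)=-34, f(5)=-48, f(6)=-62, f(7)=-76, f(8)=-90, f(9)=-104, f(10)=-118, f(11)=-132, f(12)=-146, f(13)=-160, f(14)=-174, f(15)=-188, f(16)=-202, f(17)=-216, f(18)=-230; answer -230

-230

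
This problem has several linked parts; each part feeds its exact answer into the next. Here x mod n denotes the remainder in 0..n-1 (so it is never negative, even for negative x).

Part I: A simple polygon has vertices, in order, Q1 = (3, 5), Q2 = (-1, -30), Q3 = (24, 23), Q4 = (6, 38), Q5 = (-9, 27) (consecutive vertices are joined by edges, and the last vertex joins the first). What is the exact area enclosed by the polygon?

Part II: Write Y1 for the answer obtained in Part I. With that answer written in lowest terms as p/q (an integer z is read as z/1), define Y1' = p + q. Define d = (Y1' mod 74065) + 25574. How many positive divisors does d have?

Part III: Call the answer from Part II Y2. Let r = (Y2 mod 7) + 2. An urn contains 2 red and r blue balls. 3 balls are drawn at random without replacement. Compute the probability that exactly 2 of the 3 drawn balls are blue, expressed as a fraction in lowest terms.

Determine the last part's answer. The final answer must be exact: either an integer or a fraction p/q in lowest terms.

Part I: cross terms: (3*-30 - -1*5)=-85, (-1*23 - 24*-30)=697, (24*38 - 6*23)=774, (6*27 - -9*38)=504, (-9*5 - 3*27)=-126; twice the area = |1764| = 1764; area = 882; answer 882
Part II: Y1 = 882; threaded value p + q = 883; d = 26457; 26457 = 3 * 8819; number of divisors = (1+1) * (1+1) = 4; answer 4
Part III: Y2 = 4; r = 6; total draws C(8,3) = 56; favorable C(6,2)*C(2,1) = 30; P = 15/28; answer 15/28

15/28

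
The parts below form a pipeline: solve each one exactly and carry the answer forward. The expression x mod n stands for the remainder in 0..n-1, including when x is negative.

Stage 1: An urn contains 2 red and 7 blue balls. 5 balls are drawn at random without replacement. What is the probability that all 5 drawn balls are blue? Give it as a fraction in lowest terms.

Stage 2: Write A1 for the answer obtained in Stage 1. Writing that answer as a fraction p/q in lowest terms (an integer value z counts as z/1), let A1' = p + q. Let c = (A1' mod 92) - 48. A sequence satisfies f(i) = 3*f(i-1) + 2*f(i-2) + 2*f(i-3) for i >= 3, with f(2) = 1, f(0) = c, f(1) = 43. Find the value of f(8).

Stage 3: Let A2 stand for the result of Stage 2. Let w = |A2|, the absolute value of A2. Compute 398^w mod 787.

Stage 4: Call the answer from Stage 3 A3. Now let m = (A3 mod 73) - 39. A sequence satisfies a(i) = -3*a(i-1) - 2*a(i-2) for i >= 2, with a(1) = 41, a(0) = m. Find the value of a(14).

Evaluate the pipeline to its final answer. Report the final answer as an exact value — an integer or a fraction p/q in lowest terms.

-458737

Stage 1: total draws C(9,5) = 126; favorable C(7,5) = 21; P = 1/6; answer 1/6
Stage 2: A1 = 1/6; threaded value p + q = 7; c = -41; f(3) = 3*(1) + 2*(43) + 2*(-41) = 7; iterating: f(3)=7, f(4)=109, f(5)=343, f(6)=1261, f(7)=4687, f(8)=17269; answer 17269
Stage 3: A2 = 17269; w = 17269; squarings mod 787: 398^1=398, 398^2=217, 398^4=656, 398^8=634, 398^16=586, 398^32=264, 398^64=440, 398^128=785, 398^256=4, 398^512=16, 398^1024=256, 398^2048=215, 398^4096=579, 398^8192=766, 398^16384=441; 398^17269 = 398^1 * 398^4 * 398^16 * 398^32 * 398^64 * 398^256 * 398^512 * 398^16384 = 610 (mod 787); answer 610
Stage 4: A3 = 610; m = -13; a(2) = -3*(41) - 2*(-13) = -97; iterating: a(2)=-97, a(3)=209, a(4)=-433, a(5)=881, a(6)=-1777, a(7)=3569, a(8)=-7153, a(9)=14321, a(10)=-28657, a(11)=57329, a(12)=-114673, a(13)=229361, a(14)=-458737; answer -458737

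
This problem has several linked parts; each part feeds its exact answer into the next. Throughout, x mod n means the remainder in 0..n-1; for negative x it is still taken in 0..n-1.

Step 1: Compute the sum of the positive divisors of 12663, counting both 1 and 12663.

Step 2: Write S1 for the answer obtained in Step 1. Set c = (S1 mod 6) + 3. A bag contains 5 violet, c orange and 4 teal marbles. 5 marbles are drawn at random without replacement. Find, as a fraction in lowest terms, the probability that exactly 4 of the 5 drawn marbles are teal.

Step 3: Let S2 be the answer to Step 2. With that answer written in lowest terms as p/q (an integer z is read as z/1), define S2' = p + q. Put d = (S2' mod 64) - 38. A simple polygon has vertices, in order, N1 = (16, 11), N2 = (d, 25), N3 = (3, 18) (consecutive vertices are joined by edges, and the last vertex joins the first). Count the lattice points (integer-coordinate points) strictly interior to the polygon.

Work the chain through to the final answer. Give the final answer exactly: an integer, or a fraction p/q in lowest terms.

Step 1: 12663 = 3^3 * 7 * 67; sigma = (1 + 3 + 9 + 27) * (1 + 7) * (1 + 67) = 40 * 8 * 68 = 21760; answer 21760
Step 2: S1 = 21760; c = 7; total draws C(16,5) = 4368; favorable C(4,4)*C(12,1) = 12; P = 1/364; answer 1/364
Step 3: S2 = 1/364; threaded value p + q = 365; d = 7; cross terms: (16*25 - 7*11)=323, (7*18 - 3*25)=51, (3*11 - 16*18)=-255; twice the area = |119| = 119; area = 119/2; boundary points = 1 + 1 + 1 = 3; strictly interior points = area - boundary/2 + 1 = 59; answer 59

59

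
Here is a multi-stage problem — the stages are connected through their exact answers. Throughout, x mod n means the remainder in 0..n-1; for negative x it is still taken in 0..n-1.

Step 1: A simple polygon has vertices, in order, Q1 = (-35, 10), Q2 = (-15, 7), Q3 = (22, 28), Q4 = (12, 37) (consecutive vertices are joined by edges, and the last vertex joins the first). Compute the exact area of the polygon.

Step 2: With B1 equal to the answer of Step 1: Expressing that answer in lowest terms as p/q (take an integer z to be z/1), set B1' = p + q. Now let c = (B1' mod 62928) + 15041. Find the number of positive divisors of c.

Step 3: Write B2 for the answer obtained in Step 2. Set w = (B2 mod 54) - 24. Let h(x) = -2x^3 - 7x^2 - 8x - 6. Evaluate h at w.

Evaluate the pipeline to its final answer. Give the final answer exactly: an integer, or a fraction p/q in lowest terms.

Step 1: cross terms: (-35*7 - -15*10)=-95, (-15*28 - 22*7)=-574, (22*37 - 12*28)=478, (12*10 - -35*37)=1415; twice the area = |1224| = 1224; area = 612; answer 612
Step 2: B1 = 612; threaded value p + q = 613; c = 15654; 15654 = 2 * 3 * 2609; number of divisors = (1+1) * (1+1) * (1+1) = 8; answer 8
Step 3: B2 = 8; w = -16; -2*(-16)^3 - 7*(-16)^2 - 8*(-16)^1 - 6 = (8192) + (-1792) + (128) + (-6) = 6522; answer 6522

6522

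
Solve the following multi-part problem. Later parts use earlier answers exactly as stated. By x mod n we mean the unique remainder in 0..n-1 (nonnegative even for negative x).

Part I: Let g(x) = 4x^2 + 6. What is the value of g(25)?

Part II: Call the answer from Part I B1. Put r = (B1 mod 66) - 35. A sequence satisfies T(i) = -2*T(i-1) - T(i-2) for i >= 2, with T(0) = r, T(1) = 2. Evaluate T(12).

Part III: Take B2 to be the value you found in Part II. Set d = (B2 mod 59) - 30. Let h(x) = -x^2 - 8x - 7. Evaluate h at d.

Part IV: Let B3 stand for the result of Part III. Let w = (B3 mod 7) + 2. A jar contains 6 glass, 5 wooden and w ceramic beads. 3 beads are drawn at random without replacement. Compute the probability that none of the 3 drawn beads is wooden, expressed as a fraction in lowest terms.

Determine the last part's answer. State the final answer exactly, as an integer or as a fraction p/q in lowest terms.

Part I: 4*(25)^2 + 6 = (2500) + (6) = 2506; answer 2506
Part II: B1 = 2506; r = 29; T(2) = -2*(2) - 1*(29) = -33; iterating: T(2)=-33, T(3)=64, T(4)=-95, T(5)=126, T(6)=-157, T(7)=188, T(8)=-219, T(9)=250, T(10)=-281, T(11)=312, T(12)=-343; answer -343
Part III: B2 = -343; d = -19; -1*(-19)^2 - 8*(-19)^1 - 7 = (-361) + (152) + (-7) = -216; answer -216
Part IV: B3 = -216; w = 3; total draws C(14,3) = 364; favorable C(9,3) = 84; P = 3/13; answer 3/13

3/13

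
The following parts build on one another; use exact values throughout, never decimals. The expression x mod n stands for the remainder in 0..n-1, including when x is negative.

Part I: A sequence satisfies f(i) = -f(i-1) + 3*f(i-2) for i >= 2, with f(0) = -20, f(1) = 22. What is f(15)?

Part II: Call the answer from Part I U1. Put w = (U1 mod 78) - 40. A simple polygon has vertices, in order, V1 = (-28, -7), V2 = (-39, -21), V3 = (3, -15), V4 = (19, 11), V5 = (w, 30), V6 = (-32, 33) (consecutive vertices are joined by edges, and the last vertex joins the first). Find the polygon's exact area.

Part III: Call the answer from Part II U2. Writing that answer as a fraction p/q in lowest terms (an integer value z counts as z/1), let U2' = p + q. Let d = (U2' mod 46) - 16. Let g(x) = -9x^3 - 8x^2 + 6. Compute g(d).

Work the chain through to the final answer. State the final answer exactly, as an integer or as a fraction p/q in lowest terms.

-11

Part I: f(2) = -1*(22) + 3*(-20) = -82; iterating: f(2)=-82, f(3)=148, f(4)=-394, f(5)=838, f(6)=-2020, f(7)=4534, f(8)=-10594, f(9)=24196, f(10)=-55978, f(11)=128566, f(12)=-296500, f(13)=682198, f(14)=-1571698, f(15)=3618292; answer 3618292
Part II: U1 = 3618292; w = -12; cross terms: (-28*-21 - -39*-7)=315, (-39*-15 - 3*-21)=648, (3*11 - 19*-15)=318, (19*30 - -12*11)=702, (-12*33 - -32*30)=564, (-32*-7 - -28*33)=1148; twice the area = |3695| = 3695; area = 3695/2; answer 3695/2
Part III: U2 = 3695/2; threaded value p + q = 3697; d = 1; -9*(1)^3 - 8*(1)^2 + 6 = (-9) + (-8) + (6) = -11; answer -11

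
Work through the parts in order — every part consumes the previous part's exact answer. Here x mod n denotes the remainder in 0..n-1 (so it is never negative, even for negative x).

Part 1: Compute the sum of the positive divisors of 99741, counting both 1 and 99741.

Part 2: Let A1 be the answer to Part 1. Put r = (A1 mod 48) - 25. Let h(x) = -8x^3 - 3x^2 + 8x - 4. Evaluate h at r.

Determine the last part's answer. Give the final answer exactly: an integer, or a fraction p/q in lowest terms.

-2839

Part 1: 99741 = 3 * 33247; sigma = (1 + 3) * (1 + 33247) = 4 * 33248 = 132992; answer 132992
Part 2: A1 = 132992; r = 7; -8*(7)^3 - 3*(7)^2 + 8*(7)^1 - 4 = (-2744) + (-147) + (56) + (-4) = -2839; answer -2839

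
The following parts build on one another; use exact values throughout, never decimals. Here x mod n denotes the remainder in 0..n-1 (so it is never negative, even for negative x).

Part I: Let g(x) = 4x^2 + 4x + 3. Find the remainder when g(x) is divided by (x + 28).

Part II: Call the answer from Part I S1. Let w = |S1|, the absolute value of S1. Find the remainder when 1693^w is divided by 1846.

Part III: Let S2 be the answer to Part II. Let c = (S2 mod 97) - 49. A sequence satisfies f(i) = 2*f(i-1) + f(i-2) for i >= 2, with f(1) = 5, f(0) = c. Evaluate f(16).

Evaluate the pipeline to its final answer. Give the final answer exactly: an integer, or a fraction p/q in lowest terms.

Part I: remainder = value at the root: 4*(-28)^2 + 4*(-28)^1 + 3 = (3136) + (-112) + (3) = 3027; answer 3027
Part II: S1 = 3027; w = 3027; squarings mod 1846: 1693^1=1693, 1693^2=1257, 1693^4=1719, 1693^8=1361, 1693^16=783, 1693^32=217, 1693^64=939, 1693^128=1179, 1693^256=3, 1693^512=9, 1693^1024=81, 1693^2048=1023; 1693^3027 = 1693^1 * 1693^2 * 1693^16 * 1693^64 * 1693^128 * 1693^256 * 1693^512 * 1693^2048 = 1327 (mod 1846); answer 1327
Part III: S2 = 1327; c = 17; f(2) = 2*(5) + 1*(17) = 27; iterating: f(2)=27, f(3)=59, f(4)=145, f(5)=349, f(6)=843, f(7)=2035, f(8)=4913, f(9)=11861, f(10)=28635, f(11)=69131, f(12)=166897, f(13)=402925, f(14)=972747, f(15)=2348419, f(16)=5669585; answer 5669585

5669585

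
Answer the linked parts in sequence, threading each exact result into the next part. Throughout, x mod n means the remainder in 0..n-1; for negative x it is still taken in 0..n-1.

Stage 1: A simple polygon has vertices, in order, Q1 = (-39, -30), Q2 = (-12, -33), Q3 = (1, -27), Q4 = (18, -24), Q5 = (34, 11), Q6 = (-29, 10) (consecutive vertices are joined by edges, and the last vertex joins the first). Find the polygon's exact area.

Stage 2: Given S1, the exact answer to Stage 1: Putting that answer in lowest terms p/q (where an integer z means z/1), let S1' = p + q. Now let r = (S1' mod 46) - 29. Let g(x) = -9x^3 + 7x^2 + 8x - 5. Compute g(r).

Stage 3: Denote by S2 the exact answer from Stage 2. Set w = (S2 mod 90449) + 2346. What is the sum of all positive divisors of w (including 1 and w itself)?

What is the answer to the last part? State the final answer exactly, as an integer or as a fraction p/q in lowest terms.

199008

Stage 1: cross terms: (-39*-33 - -12*-30)=927, (-12*-27 - 1*-33)=357, (1*-24 - 18*-27)=462, (18*11 - 34*-24)=1014, (34*10 - -29*11)=659, (-29*-30 - -39*10)=1260; twice the area = |4679| = 4679; area = 4679/2; answer 4679/2
Stage 2: S1 = 4679/2; threaded value p + q = 4681; r = 6; -9*(6)^3 + 7*(6)^2 + 8*(6)^1 - 5 = (-1944) + (252) + (48) + (-5) = -1649; answer -1649
Stage 3: S2 = -1649; w = 91146; 91146 = 2 * 3 * 11 * 1381; sigma = (1 + 2) * (1 + 3) * (1 + 11) * (1 + 1381) = 3 * 4 * 12 * 1382 = 199008; answer 199008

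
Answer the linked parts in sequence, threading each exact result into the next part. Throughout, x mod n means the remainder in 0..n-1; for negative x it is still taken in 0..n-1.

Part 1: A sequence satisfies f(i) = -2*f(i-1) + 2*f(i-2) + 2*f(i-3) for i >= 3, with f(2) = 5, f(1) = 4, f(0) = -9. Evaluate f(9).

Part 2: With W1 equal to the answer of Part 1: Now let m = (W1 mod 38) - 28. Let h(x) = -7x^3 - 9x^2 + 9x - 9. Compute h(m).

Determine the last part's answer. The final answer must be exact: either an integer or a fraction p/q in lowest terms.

Part 1: f(3) = -2*(5) + 2*(4) + 2*(-9) = -20; iterating: f(3)=-20, f(4)=58, f(5)=-146, f(6)=368, f(7)=-912, f(8)=2268, f(9)=-5624; answer -5624
Part 2: W1 = -5624; m = -28; -7*(-28)^3 - 9*(-28)^2 + 9*(-28)^1 - 9 = (153664) + (-7056) + (-252) + (-9) = 146347; answer 146347

146347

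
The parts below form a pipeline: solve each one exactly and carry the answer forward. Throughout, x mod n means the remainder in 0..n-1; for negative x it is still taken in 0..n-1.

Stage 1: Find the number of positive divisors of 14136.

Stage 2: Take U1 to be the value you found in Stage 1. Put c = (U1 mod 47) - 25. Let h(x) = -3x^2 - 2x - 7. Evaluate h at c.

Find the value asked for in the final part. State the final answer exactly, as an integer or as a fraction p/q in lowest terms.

Stage 1: 14136 = 2^3 * 3 * 19 * 31; number of divisors = (3+1) * (1+1) * (1+1) * (1+1) = 32; answer 32
Stage 2: U1 = 32; c = 7; -3*(7)^2 - 2*(7)^1 - 7 = (-147) + (-14) + (-7) = -168; answer -168

-168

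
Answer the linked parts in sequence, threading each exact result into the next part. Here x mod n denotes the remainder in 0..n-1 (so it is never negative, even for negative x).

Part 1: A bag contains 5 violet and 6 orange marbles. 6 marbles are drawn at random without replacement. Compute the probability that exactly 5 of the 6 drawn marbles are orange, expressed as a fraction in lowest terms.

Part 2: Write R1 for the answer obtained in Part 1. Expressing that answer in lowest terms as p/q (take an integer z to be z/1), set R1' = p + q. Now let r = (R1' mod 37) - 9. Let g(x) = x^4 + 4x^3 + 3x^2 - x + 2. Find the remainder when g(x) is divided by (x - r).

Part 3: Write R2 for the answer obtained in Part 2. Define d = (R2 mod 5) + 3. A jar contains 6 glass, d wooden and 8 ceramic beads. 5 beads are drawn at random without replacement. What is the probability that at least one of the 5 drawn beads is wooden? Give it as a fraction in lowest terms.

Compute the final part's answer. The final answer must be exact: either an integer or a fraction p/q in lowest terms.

Part 1: total draws C(11,6) = 462; favorable C(6,5)*C(5,1) = 30; P = 5/77; answer 5/77
Part 2: R1 = 5/77; threaded value p + q = 82; r = -1; remainder = value at the root: 1*(-1)^4 + 4*(-1)^3 + 3*(-1)^2 - 1*(-1)^1 + 2 = (1) + (-4) + (3) + (1) + (2) = 3; answer 3
Part 3: R2 = 3; d = 6; total draws C(20,5) = 15504; complement C(14,5) = 2002; favorable 15504 - 2002 = 13502; P = 6751/7752; answer 6751/7752

6751/7752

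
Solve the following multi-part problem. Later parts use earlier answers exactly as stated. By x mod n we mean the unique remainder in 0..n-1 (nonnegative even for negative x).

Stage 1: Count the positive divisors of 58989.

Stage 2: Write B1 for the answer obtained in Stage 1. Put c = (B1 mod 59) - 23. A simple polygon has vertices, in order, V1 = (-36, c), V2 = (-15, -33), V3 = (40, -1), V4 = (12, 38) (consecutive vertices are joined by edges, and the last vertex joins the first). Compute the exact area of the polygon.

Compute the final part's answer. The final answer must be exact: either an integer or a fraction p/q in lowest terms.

2563

Stage 1: 58989 = 3 * 7 * 53^2; number of divisors = (1+1) * (1+1) * (2+1) = 12; answer 12
Stage 2: B1 = 12; c = -11; cross terms: (-36*-33 - -15*-11)=1023, (-15*-1 - 40*-33)=1335, (40*38 - 12*-1)=1532, (12*-11 - -36*38)=1236; twice the area = |5126| = 5126; area = 2563; answer 2563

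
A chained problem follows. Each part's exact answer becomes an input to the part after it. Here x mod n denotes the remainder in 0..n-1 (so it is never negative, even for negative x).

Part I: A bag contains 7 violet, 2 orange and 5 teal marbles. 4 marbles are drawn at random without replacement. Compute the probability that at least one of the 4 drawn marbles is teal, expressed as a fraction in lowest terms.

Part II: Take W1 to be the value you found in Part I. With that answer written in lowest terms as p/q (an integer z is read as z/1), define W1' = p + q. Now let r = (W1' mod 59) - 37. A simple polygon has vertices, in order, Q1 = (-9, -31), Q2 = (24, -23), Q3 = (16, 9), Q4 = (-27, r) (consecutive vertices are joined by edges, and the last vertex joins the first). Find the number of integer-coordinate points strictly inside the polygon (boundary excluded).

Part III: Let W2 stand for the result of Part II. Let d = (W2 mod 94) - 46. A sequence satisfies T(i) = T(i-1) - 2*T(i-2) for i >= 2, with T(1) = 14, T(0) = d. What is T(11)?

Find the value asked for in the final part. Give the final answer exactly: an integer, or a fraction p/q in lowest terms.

Part I: total draws C(14,4) = 1001; complement C(9,4) = 126; favorable 1001 - 126 = 875; P = 125/143; answer 125/143
Part II: W1 = 125/143; threaded value p + q = 268; r = -5; cross terms: (-9*-23 - 24*-31)=951, (24*9 - 16*-23)=584, (16*-5 - -27*9)=163, (-27*-31 - -9*-5)=792; twice the area = |2490| = 2490; area = 1245; boundary points = 1 + 8 + 1 + 2 = 12; strictly interior points = area - boundary/2 + 1 = 1240; answer 1240
Part III: W2 = 1240; d = -28; T(2) = 1*(14) - 2*(-28) = 70; iterating: T(2)=70, T(3)=42, T(4)=-98, T(5)=-182, T(6)=14, T(7)=378, T(8)=350, T(9)=-406, T(10)=-1106, T(11)=-294; answer -294

-294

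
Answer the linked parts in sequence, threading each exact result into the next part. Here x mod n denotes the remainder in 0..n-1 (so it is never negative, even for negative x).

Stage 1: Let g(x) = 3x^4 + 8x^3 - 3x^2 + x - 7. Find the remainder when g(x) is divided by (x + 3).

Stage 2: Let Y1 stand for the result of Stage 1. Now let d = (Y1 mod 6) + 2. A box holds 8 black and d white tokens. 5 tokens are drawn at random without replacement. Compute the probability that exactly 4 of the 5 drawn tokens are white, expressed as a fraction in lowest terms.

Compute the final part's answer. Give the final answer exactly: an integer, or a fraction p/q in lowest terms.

1/99

Stage 1: remainder = value at the root: 3*(-3)^4 + 8*(-3)^3 - 3*(-3)^2 + 1*(-3)^1 - 7 = (243) + (-216) + (-27) + (-3) + (-7) = -10; answer -10
Stage 2: Y1 = -10; d = 4; total draws C(12,5) = 792; favorable C(4,4)*C(8,1) = 8; P = 1/99; answer 1/99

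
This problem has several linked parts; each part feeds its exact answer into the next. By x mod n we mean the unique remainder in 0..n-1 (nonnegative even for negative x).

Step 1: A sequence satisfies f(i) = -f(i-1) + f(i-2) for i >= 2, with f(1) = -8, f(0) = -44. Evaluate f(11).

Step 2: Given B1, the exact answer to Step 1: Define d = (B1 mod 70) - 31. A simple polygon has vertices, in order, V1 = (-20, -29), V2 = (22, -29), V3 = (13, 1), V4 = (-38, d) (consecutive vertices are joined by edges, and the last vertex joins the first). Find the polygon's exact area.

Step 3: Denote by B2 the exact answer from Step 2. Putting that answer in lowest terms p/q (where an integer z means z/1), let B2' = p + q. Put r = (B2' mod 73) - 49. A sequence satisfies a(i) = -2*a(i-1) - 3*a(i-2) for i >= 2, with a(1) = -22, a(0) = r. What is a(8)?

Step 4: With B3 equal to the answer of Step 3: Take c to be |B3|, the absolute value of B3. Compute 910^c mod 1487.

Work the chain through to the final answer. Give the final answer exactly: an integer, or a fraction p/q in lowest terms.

23

Step 1: f(2) = -1*(-8) + 1*(-44) = -36; iterating: f(2)=-36, f(3)=28, f(4)=-64, f(5)=92, f(6)=-156, f(7)=248, f(8)=-404, f(9)=652, f(10)=-1056, f(11)=1708; answer 1708
Step 2: B1 = 1708; d = -3; cross terms: (-20*-29 - 22*-29)=1218, (22*1 - 13*-29)=399, (13*-3 - -38*1)=-1, (-38*-29 - -20*-3)=1042; twice the area = |2658| = 2658; area = 1329; answer 1329
Step 3: B2 = 1329; threaded value p + q = 1330; r = -33; a(2) = -2*(-22) - 3*(-33) = 143; iterating: a(2)=143, a(3)=-220, a(4)=11, a(5)=638, a(6)=-1309, a(7)=704, a(8)=2519; answer 2519
Step 4: B3 = 2519; c = 2519; squarings mod 1487: 910^1=910, 910^2=1328, 910^4=2, 910^8=4, 910^16=16, 910^32=256, 910^64=108, 910^128=1255, 910^256=292, 910^512=505, 910^1024=748, 910^2048=392; 910^2519 = 910^1 * 910^2 * 910^4 * 910^16 * 910^64 * 910^128 * 910^256 * 910^2048 = 23 (mod 1487); answer 23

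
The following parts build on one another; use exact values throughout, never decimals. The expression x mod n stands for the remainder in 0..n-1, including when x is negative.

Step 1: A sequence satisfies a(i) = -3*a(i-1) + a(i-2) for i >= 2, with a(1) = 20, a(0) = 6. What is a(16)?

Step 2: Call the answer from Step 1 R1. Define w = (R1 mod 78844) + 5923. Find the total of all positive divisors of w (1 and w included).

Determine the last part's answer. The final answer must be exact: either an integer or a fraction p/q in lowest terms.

105456

Step 1: a(2) = -3*(20) + 1*(6) = -54; iterating: a(2)=-54, a(3)=182, a(4)=-600, a(5)=1982, a(6)=-6546, a(7)=21620, a(8)=-71406, a(9)=235838, a(10)=-778920, a(11)=2572598, a(12)=-8496714, a(13)=28062740, a(14)=-92684934, a(15)=306117542, a(16)=-1011037560; answer -1011037560
Step 2: R1 = -1011037560; w = 63819; 63819 = 3^2 * 7 * 1013; sigma = (1 + 3 + 9) * (1 + 7) * (1 + 1013) = 13 * 8 * 1014 = 105456; answer 105456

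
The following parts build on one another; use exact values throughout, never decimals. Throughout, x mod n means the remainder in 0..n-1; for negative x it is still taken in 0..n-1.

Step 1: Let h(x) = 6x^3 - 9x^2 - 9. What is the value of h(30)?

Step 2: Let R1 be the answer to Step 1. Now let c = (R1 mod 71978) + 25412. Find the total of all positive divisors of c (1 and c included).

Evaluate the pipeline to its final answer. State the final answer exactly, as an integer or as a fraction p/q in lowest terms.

38080

Step 1: 6*(30)^3 - 9*(30)^2 - 9 = (162000) + (-8100) + (-9) = 153891; answer 153891
Step 2: R1 = 153891; c = 35347; 35347 = 13 * 2719; sigma = (1 + 13) * (1 + 2719) = 14 * 2720 = 38080; answer 38080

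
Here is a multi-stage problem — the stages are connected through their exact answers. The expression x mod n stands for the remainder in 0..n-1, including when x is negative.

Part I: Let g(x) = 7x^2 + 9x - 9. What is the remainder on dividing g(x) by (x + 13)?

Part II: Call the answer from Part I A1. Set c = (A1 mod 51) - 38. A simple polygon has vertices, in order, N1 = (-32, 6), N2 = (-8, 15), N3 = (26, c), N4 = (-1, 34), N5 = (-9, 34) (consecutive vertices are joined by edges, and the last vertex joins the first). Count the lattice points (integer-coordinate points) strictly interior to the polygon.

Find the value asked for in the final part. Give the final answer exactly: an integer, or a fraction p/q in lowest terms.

Part I: remainder = value at the root: 7*(-13)^2 + 9*(-13)^1 - 9 = (1183) + (-117) + (-9) = 1057; answer 1057
Part II: A1 = 1057; c = -1; cross terms: (-32*15 - -8*6)=-432, (-8*-1 - 26*15)=-382, (26*34 - -1*-1)=883, (-1*34 - -9*34)=272, (-9*6 - -32*34)=1034; twice the area = |1375| = 1375; area = 1375/2; boundary points = 3 + 2 + 1 + 8 + 1 = 15; strictly interior points = area - boundary/2 + 1 = 681; answer 681

681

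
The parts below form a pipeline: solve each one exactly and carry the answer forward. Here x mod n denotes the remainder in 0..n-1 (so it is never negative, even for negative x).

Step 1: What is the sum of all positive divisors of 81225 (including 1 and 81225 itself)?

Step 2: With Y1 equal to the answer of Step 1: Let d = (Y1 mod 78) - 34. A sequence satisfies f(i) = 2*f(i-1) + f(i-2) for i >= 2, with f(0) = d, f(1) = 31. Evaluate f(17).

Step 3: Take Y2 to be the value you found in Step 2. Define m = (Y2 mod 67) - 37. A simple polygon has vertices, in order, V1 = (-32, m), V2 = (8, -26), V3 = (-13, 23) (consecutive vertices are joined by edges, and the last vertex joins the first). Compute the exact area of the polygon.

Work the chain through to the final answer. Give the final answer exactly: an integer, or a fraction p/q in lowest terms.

Step 1: 81225 = 3^2 * 5^2 * 19^2; sigma = (1 + 3 + 9) * (1 + 5 + 25) * (1 + 19 + 361) = 13 * 31 * 381 = 153543; answer 153543
Step 2: Y1 = 153543; d = 5; f(2) = 2*(31) + 1*(5) = 67; iterating: f(2)=67, f(3)=165, f(4)=397, f(5)=959, f(6)=2315, f(7)=5589, f(8)=13493, f(9)=32575, f(10)=78643, f(11)=189861, f(12)=458365, f(13)=1106591, f(14)=2671547, f(15)=6449685, f(16)=15570917, f(17)=37591519; answer 37591519
Step 3: Y2 = 37591519; m = -7; cross terms: (-32*-26 - 8*-7)=888, (8*23 - -13*-26)=-154, (-13*-7 - -32*23)=827; twice the area = |1561| = 1561; area = 1561/2; answer 1561/2

1561/2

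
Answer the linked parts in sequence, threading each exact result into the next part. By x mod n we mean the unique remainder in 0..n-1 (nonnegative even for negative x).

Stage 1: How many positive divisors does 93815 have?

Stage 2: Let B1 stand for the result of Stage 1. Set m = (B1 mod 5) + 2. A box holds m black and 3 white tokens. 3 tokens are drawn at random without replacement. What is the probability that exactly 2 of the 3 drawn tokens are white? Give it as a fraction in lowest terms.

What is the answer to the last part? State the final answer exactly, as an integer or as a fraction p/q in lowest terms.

15/56

Stage 1: 93815 = 5 * 29 * 647; number of divisors = (1+1) * (1+1) * (1+1) = 8; answer 8
Stage 2: B1 = 8; m = 5; total draws C(8,3) = 56; favorable C(3,2)*C(5,1) = 15; P = 15/56; answer 15/56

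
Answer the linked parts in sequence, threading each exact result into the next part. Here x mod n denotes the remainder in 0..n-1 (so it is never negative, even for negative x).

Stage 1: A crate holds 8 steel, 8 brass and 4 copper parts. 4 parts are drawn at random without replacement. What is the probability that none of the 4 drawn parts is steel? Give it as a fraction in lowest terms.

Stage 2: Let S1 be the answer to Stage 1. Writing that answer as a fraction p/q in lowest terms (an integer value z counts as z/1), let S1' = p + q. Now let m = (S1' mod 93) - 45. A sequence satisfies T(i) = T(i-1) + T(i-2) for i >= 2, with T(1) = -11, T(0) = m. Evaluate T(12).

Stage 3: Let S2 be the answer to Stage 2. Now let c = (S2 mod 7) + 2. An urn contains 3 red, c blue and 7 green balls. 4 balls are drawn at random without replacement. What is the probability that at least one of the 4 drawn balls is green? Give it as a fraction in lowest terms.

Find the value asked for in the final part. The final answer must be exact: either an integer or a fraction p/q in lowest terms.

121/130

Stage 1: total draws C(20,4) = 4845; favorable C(12,4) = 495; P = 33/323; answer 33/323
Stage 2: S1 = 33/323; threaded value p + q = 356; m = 32; T(2) = 1*(-11) + 1*(32) = 21; iterating: T(2)=21, T(3)=10, T(4)=31, T(5)=41, T(6)=72, T(7)=113, T(8)=185, T(9)=298, T(10)=483, T(11)=781, T(12)=1264; answer 1264
Stage 3: S2 = 1264; c = 6; total draws C(16,4) = 1820; complement C(9,4) = 126; favorable 1820 - 126 = 1694; P = 121/130; answer 121/130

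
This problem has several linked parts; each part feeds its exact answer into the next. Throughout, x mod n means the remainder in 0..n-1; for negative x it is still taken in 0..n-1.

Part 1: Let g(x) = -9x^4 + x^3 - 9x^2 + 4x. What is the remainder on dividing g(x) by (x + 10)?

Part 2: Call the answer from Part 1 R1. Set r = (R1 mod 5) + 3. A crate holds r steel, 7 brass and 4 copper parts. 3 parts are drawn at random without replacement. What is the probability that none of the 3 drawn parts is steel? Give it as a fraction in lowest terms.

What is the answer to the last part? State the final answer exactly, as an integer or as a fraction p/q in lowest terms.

165/364

Part 1: remainder = value at the root: -9*(-10)^4 + 1*(-10)^3 - 9*(-10)^2 + 4*(-10)^1 = (-90000) + (-1000) + (-900) + (-40) = -91940; answer -91940
Part 2: R1 = -91940; r = 3; total draws C(14,3) = 364; favorable C(11,3) = 165; P = 165/364; answer 165/364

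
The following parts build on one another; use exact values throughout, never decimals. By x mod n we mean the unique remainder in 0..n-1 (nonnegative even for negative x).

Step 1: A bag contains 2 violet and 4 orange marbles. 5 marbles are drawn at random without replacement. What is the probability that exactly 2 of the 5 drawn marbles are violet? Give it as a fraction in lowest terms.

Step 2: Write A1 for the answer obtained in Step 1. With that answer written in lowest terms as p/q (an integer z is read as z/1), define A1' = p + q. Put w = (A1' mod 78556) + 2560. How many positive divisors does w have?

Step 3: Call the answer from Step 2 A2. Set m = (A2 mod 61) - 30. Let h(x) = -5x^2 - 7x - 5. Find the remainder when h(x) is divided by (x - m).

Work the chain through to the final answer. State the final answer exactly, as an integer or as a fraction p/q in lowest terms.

-887

Step 1: total draws C(6,5) = 6; favorable C(2,2)*C(4,3) = 4; P = 2/3; answer 2/3
Step 2: A1 = 2/3; threaded value p + q = 5; w = 2565; 2565 = 3^3 * 5 * 19; number of divisors = (3+1) * (1+1) * (1+1) = 16; answer 16
Step 3: A2 = 16; m = -14; remainder = value at the root: -5*(-14)^2 - 7*(-14)^1 - 5 = (-980) + (98) + (-5) = -887; answer -887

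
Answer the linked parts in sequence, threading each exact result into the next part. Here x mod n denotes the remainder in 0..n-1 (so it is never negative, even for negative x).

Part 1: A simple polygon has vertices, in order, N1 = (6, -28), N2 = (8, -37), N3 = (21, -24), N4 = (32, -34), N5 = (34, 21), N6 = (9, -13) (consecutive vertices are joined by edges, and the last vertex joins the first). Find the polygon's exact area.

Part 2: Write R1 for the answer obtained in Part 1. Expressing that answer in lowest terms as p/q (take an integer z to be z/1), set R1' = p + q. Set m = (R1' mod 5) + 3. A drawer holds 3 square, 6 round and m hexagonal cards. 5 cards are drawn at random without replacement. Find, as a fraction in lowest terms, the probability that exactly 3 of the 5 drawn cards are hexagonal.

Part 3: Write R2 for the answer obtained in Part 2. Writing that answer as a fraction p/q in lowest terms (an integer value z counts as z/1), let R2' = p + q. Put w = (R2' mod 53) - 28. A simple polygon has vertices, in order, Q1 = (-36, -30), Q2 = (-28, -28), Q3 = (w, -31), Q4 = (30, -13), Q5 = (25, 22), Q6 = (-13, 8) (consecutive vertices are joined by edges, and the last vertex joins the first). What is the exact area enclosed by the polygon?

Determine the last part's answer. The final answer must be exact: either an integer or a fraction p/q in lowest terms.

Part 1: cross terms: (6*-37 - 8*-28)=2, (8*-24 - 21*-37)=585, (21*-34 - 32*-24)=54, (32*21 - 34*-34)=1828, (34*-13 - 9*21)=-631, (9*-28 - 6*-13)=-174; twice the area = |1664| = 1664; area = 832; answer 832
Part 2: R1 = 832; threaded value p + q = 833; m = 6; total draws C(15,5) = 3003; favorable C(6,3)*C(9,2) = 720; P = 240/1001; answer 240/1001
Part 3: R2 = 240/1001; threaded value p + q = 1241; w = -6; cross terms: (-36*-28 - -28*-30)=168, (-28*-31 - -6*-28)=700, (-6*-13 - 30*-31)=1008, (30*22 - 25*-13)=985, (25*8 - -13*22)=486, (-13*-30 - -36*8)=678; twice the area = |4025| = 4025; area = 4025/2; answer 4025/2

4025/2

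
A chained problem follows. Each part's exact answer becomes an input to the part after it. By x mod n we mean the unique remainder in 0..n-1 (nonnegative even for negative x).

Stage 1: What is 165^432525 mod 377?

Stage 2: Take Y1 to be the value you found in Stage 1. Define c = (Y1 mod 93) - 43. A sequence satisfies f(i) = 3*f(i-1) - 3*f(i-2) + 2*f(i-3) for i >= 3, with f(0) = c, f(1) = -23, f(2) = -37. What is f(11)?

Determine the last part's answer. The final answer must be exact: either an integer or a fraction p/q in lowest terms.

-15695

Stage 1: squarings mod 377: 165^1=165, 165^2=81, 165^4=152, 165^8=107, 165^16=139, 165^32=94, 165^64=165, 165^128=81, 165^256=152, 165^512=107, 165^1024=139, 165^2048=94, 165^4096=165, 165^8192=81, 165^16384=152, 165^32768=107, 165^65536=139, 165^131072=94, 165^262144=165; 165^432525 = 165^1 * 165^4 * 165^8 * 165^128 * 165^256 * 165^2048 * 165^4096 * 165^32768 * 165^131072 * 165^262144 = 313 (mod 377); answer 313
Stage 2: Y1 = 313; c = -9; f(3) = 3*(-37) - 3*(-23) + 2*(-9) = -60; iterating: f(3)=-60, f(4)=-115, f(5)=-239, f(6)=-492, f(7)=-989, f(8)=-1969, f(9)=-3924, f(10)=-7843, f(11)=-15695; answer -15695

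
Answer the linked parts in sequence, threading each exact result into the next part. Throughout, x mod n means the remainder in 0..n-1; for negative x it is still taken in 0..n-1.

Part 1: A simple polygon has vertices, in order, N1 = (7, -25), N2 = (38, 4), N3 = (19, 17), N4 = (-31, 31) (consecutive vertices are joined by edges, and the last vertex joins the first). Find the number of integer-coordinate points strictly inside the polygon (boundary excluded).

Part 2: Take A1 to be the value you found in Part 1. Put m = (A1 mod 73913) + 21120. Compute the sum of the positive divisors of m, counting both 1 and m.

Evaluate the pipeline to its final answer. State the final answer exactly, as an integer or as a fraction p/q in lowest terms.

Part 1: cross terms: (7*4 - 38*-25)=978, (38*17 - 19*4)=570, (19*31 - -31*17)=1116, (-31*-25 - 7*31)=558; twice the area = |3222| = 3222; area = 1611; boundary points = 1 + 1 + 2 + 2 = 6; strictly interior points = area - boundary/2 + 1 = 1609; answer 1609
Part 2: A1 = 1609; m = 22729; 22729 = 7 * 17 * 191; sigma = (1 + 7) * (1 + 17) * (1 + 191) = 8 * 18 * 192 = 27648; answer 27648

27648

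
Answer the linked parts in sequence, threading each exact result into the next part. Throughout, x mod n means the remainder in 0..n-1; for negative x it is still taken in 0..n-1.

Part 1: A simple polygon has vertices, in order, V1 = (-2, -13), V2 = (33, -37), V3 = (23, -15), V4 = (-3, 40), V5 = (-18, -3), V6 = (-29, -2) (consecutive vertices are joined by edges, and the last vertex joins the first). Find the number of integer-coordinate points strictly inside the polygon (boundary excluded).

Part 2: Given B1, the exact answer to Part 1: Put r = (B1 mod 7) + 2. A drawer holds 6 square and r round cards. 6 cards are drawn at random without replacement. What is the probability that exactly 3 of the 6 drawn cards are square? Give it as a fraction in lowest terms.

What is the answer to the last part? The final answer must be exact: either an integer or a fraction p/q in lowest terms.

100/231

Part 1: cross terms: (-2*-37 - 33*-13)=503, (33*-15 - 23*-37)=356, (23*40 - -3*-15)=875, (-3*-3 - -18*40)=729, (-18*-2 - -29*-3)=-51, (-29*-13 - -2*-2)=373; twice the area = |2785| = 2785; area = 2785/2; boundary points = 1 + 2 + 1 + 1 + 1 + 1 = 7; strictly interior points = area - boundary/2 + 1 = 1390; answer 1390
Part 2: B1 = 1390; r = 6; total draws C(12,6) = 924; favorable C(6,3)*C(6,3) = 400; P = 100/231; answer 100/231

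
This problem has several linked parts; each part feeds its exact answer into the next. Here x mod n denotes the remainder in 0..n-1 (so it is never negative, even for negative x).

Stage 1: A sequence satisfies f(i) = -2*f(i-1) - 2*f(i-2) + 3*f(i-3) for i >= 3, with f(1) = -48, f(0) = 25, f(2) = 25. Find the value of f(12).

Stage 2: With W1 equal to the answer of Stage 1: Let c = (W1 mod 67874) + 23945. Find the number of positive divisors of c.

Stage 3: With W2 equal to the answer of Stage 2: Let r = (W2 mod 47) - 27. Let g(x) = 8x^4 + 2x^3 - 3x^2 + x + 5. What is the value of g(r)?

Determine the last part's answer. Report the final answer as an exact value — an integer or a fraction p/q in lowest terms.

Stage 1: f(3) = -2*(25) - 2*(-48) + 3*(25) = 121; iterating: f(3)=121, f(4)=-436, f(5)=705, f(6)=-175, f(7)=-2368, f(8)=7201, f(9)=-10191, f(10)=-1124, f(11)=44233, f(12)=-116791; answer -116791
Stage 2: W1 = -116791; c = 42902; 42902 = 2 * 19 * 1129; number of divisors = (1+1) * (1+1) * (1+1) = 8; answer 8
Stage 3: W2 = 8; r = -19; 8*(-19)^4 + 2*(-19)^3 - 3*(-19)^2 + 1*(-19)^1 + 5 = (1042568) + (-13718) + (-1083) + (-19) + (5) = 1027753; answer 1027753

1027753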